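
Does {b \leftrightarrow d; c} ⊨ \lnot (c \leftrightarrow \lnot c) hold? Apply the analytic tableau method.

Initial set: {(b \leftrightarrow d); c; \lnot \lnot (c \leftrightarrow \lnot c)}.
(b \leftrightarrow d): β-rule — branch into b, d  //  \lnot b, \lnot d.
  branch 1 (add b, d):
    \lnot \lnot (c \leftrightarrow \lnot c): β-rule — branch into c, \lnot c  //  \lnot c, \lnot \lnot c.
      branch 1.1 (add c, \lnot c):
        × closes — contains both c and \lnot c.
      branch 1.2 (add \lnot c, \lnot \lnot c):
        × closes — contains both c and \lnot c.
  branch 2 (add \lnot b, \lnot d):
    \lnot \lnot (c \leftrightarrow \lnot c): β-rule — branch into c, \lnot c  //  \lnot c, \lnot \lnot c.
      branch 2.1 (add c, \lnot c):
        × closes — contains both c and \lnot c.
      branch 2.2 (add \lnot c, \lnot \lnot c):
        × closes — contains both c and \lnot c.
All 4 branches close.
Every branch closed, so the premises entail the conclusion.

Yes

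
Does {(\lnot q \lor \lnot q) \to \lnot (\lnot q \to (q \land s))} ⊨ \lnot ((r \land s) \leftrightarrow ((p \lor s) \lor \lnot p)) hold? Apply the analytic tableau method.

No

Initial set: {((\lnot q \lor \lnot q) \to \lnot (\lnot q \to (q \land s))); \lnot \lnot ((r \land s) \leftrightarrow ((p \lor s) \lor \lnot p))}.
((\lnot q \lor \lnot q) \to \lnot (\lnot q \to (q \land s))): β-rule — branch into \lnot (\lnot q \lor \lnot q)  //  \lnot (\lnot q \to (q \land s)).
  branch 1 (add \lnot (\lnot q \lor \lnot q)):
    \lnot (\lnot q \lor \lnot q): α-rule — add \lnot \lnot q, \lnot \lnot q.
    \lnot \lnot ((r \land s) \leftrightarrow ((p \lor s) \lor \lnot p)): β-rule — branch into (r \land s), ((p \lor s) \lor \lnot p)  //  \lnot (r \land s), \lnot ((p \lor s) \lor \lnot p).
      branch 1.1 (add (r \land s), ((p \lor s) \lor \lnot p)):
        (r \land s): α-rule — add r, s.
        ((p \lor s) \lor \lnot p): β-rule — branch into (p \lor s)  //  \lnot p.
          branch 1.1.1 (add (p \lor s)):
            (p \lor s): β-rule — branch into p  //  s.
              branch 1.1.1.1 (add p):
                ○ open, literals {p=1, q=1, r=1, s=1}.
              branch 1.1.1.2 (add s):
                ○ open, literals {q=1, r=1, s=1}.
          branch 1.1.2 (add \lnot p):
            ○ open, literals {p=0, q=1, r=1, s=1}.
      branch 1.2 (add \lnot (r \land s), \lnot ((p \lor s) \lor \lnot p)):
        \lnot ((p \lor s) \lor \lnot p): α-rule — add \lnot (p \lor s), \lnot \lnot p.
        \lnot (p \lor s): α-rule — add \lnot p, \lnot s.
        × closes — contains both p and \lnot p.
  branch 2 (add \lnot (\lnot q \to (q \land s))):
    \lnot (\lnot q \to (q \land s)): α-rule — add \lnot q, \lnot (q \land s).
    \lnot \lnot ((r \land s) \leftrightarrow ((p \lor s) \lor \lnot p)): β-rule — branch into (r \land s), ((p \lor s) \lor \lnot p)  //  \lnot (r \land s), \lnot ((p \lor s) \lor \lnot p).
      branch 2.1 (add (r \land s), ((p \lor s) \lor \lnot p)):
        (r \land s): α-rule — add r, s.
        \lnot (q \land s): β-rule — branch into \lnot q  //  \lnot s.
          branch 2.1.1 (add \lnot q):
            ((p \lor s) \lor \lnot p): β-rule — branch into (p \lor s)  //  \lnot p.
              branch 2.1.1.1 (add (p \lor s)):
                (p \lor s): β-rule — branch into p  //  s.
                  branch 2.1.1.1.1 (add p):
                    ○ open, literals {p=1, q=0, r=1, s=1}.
                  branch 2.1.1.1.2 (add s):
                    ○ open, literals {q=0, r=1, s=1}.
              branch 2.1.1.2 (add \lnot p):
                ○ open, literals {p=0, q=0, r=1, s=1}.
          branch 2.1.2 (add \lnot s):
            × closes — contains both s and \lnot s.
      branch 2.2 (add \lnot (r \land s), \lnot ((p \lor s) \lor \lnot p)):
        \lnot ((p \lor s) \lor \lnot p): α-rule — add \lnot (p \lor s), \lnot \lnot p.
        \lnot (p \lor s): α-rule — add \lnot p, \lnot s.
        × closes — contains both p and \lnot p.
3 branches closed, 6 open.
An open branch gives a countermodel: p=1, q=1, r=1, s=1 (unmentioned atoms arbitrary); the premises hold there but the conclusion fails.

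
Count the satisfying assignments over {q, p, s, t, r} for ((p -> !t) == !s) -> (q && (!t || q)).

Initial set: {(((p -> !t) == !s) -> (q && (!t || q)))}.
(((p -> !t) == !s) -> (q && (!t || q))): β-rule — branch into !((p -> !t) == !s)  //  (q && (!t || q)).
  branch 1 (add !((p -> !t) == !s)):
    !((p -> !t) == !s): β-rule — branch into (p -> !t), !!s  //  !(p -> !t), !s.
      branch 1.1 (add (p -> !t), !!s):
        (p -> !t): β-rule — branch into !p  //  !t.
          branch 1.1.1 (add !p):
            ○ open, literals {p=F, s=T}.
          branch 1.1.2 (add !t):
            ○ open, literals {s=T, t=F}.
      branch 1.2 (add !(p -> !t), !s):
        !(p -> !t): α-rule — add p, !!t.
        ○ open, literals {p=T, s=F, t=T}.
  branch 2 (add (q && (!t || q))):
    (q && (!t || q)): α-rule — add q, (!t || q).
    (!t || q): β-rule — branch into !t  //  q.
      branch 2.1 (add !t):
        ○ open, literals {q=T, t=F}.
      branch 2.2 (add q):
        ○ open, literals {q=T}.
0 branches closed, 5 open.
Each open branch fixes some atoms; the unmentioned ones are free. Counting distinct full assignments: branch {p=F, s=T} (q, t, r) contributes 8 new; branch {s=T, t=F} (q, p, r) contributes 4 new; branch {p=T, s=F, t=T} (q, r) contributes 4 new; branch {q=T, t=F} (p, s, r) contributes 4 new; branch {q=T} (p, s, t, r) contributes 4 new. Total: 24.

24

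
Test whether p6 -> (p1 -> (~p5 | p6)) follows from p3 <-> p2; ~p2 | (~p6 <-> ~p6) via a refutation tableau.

Yes

Initial set: {(p3 <-> p2); (~p2 | (~p6 <-> ~p6)); ~(p6 -> (p1 -> (~p5 | p6)))}.
~(p6 -> (p1 -> (~p5 | p6))): α-rule — add p6, ~(p1 -> (~p5 | p6)).
~(p1 -> (~p5 | p6)): α-rule — add p1, ~(~p5 | p6).
~(~p5 | p6): α-rule — add ~~p5, ~p6.
× closes — contains both p6 and ~p6.
All 1 branch closes.
Every branch closed, so the premises entail the conclusion.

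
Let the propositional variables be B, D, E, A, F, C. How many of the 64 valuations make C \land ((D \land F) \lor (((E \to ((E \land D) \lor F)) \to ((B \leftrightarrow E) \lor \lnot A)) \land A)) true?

Initial set: {(C \land ((D \land F) \lor (((E \to ((E \land D) \lor F)) \to ((B \leftrightarrow E) \lor \lnot A)) \land A)))}.
(C \land ((D \land F) \lor (((E \to ((E \land D) \lor F)) \to ((B \leftrightarrow E) \lor \lnot A)) \land A))): α-rule — add C, ((D \land F) \lor (((E \to ((E \land D) \lor F)) \to ((B \leftrightarrow E) \lor \lnot A)) \land A)).
((D \land F) \lor (((E \to ((E \land D) \lor F)) \to ((B \leftrightarrow E) \lor \lnot A)) \land A)): β-rule — branch into (D \land F)  //  (((E \to ((E \land D) \lor F)) \to ((B \leftrightarrow E) \lor \lnot A)) \land A).
  branch 1 (add (D \land F)):
    (D \land F): α-rule — add D, F.
    ○ open, literals {C=true, D=true, F=true}.
  branch 2 (add (((E \to ((E \land D) \lor F)) \to ((B \leftrightarrow E) \lor \lnot A)) \land A)):
    (((E \to ((E \land D) \lor F)) \to ((B \leftrightarrow E) \lor \lnot A)) \land A): α-rule — add ((E \to ((E \land D) \lor F)) \to ((B \leftrightarrow E) \lor \lnot A)), A.
    ((E \to ((E \land D) \lor F)) \to ((B \leftrightarrow E) \lor \lnot A)): β-rule — branch into \lnot (E \to ((E \land D) \lor F))  //  ((B \leftrightarrow E) \lor \lnot A).
      branch 2.1 (add \lnot (E \to ((E \land D) \lor F))):
        \lnot (E \to ((E \land D) \lor F)): α-rule — add E, \lnot ((E \land D) \lor F).
        \lnot ((E \land D) \lor F): α-rule — add \lnot (E \land D), \lnot F.
        \lnot (E \land D): β-rule — branch into \lnot E  //  \lnot D.
          branch 2.1.1 (add \lnot E):
            × closes — contains both E and \lnot E.
          branch 2.1.2 (add \lnot D):
            ○ open, literals {A=true, C=true, D=false, E=true, F=false}.
      branch 2.2 (add ((B \leftrightarrow E) \lor \lnot A)):
        ((B \leftrightarrow E) \lor \lnot A): β-rule — branch into (B \leftrightarrow E)  //  \lnot A.
          branch 2.2.1 (add (B \leftrightarrow E)):
            (B \leftrightarrow E): β-rule — branch into B, E  //  \lnot B, \lnot E.
              branch 2.2.1.1 (add B, E):
                ○ open, literals {A=true, B=true, C=true, E=true}.
              branch 2.2.1.2 (add \lnot B, \lnot E):
                ○ open, literals {A=true, B=false, C=true, E=false}.
          branch 2.2.2 (add \lnot A):
            × closes — contains both A and \lnot A.
2 branches closed, 4 open.
Each open branch fixes some atoms; the unmentioned ones are free. Counting distinct full assignments: branch {C=true, D=true, F=true} (B, E, A) contributes 8 new; branch {A=true, C=true, D=false, E=true, F=false} (B) contributes 2 new; branch {A=true, B=true, C=true, E=true} (D, F) contributes 2 new; branch {A=true, B=false, C=true, E=false} (D, F) contributes 3 new. Total: 15.

15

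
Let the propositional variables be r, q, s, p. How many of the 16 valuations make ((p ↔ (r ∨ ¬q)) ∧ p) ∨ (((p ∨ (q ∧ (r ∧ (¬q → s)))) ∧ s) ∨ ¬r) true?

13

Initial set: {(((p ↔ (r ∨ ¬q)) ∧ p) ∨ (((p ∨ (q ∧ (r ∧ (¬q → s)))) ∧ s) ∨ ¬r))}.
(((p ↔ (r ∨ ¬q)) ∧ p) ∨ (((p ∨ (q ∧ (r ∧ (¬q → s)))) ∧ s) ∨ ¬r)): β-rule — branch into ((p ↔ (r ∨ ¬q)) ∧ p)  //  (((p ∨ (q ∧ (r ∧ (¬q → s)))) ∧ s) ∨ ¬r).
  branch 1 (add ((p ↔ (r ∨ ¬q)) ∧ p)):
    ((p ↔ (r ∨ ¬q)) ∧ p): α-rule — add (p ↔ (r ∨ ¬q)), p.
    (p ↔ (r ∨ ¬q)): β-rule — branch into p, (r ∨ ¬q)  //  ¬p, ¬(r ∨ ¬q).
      branch 1.1 (add p, (r ∨ ¬q)):
        (r ∨ ¬q): β-rule — branch into r  //  ¬q.
          branch 1.1.1 (add r):
            ○ open, literals {p=T, r=T}.
          branch 1.1.2 (add ¬q):
            ○ open, literals {p=T, q=F}.
      branch 1.2 (add ¬p, ¬(r ∨ ¬q)):
        × closes — contains both p and ¬p.
  branch 2 (add (((p ∨ (q ∧ (r ∧ (¬q → s)))) ∧ s) ∨ ¬r)):
    (((p ∨ (q ∧ (r ∧ (¬q → s)))) ∧ s) ∨ ¬r): β-rule — branch into ((p ∨ (q ∧ (r ∧ (¬q → s)))) ∧ s)  //  ¬r.
      branch 2.1 (add ((p ∨ (q ∧ (r ∧ (¬q → s)))) ∧ s)):
        ((p ∨ (q ∧ (r ∧ (¬q → s)))) ∧ s): α-rule — add (p ∨ (q ∧ (r ∧ (¬q → s)))), s.
        (p ∨ (q ∧ (r ∧ (¬q → s)))): β-rule — branch into p  //  (q ∧ (r ∧ (¬q → s))).
          branch 2.1.1 (add p):
            ○ open, literals {p=T, s=T}.
          branch 2.1.2 (add (q ∧ (r ∧ (¬q → s)))):
            (q ∧ (r ∧ (¬q → s))): α-rule — add q, (r ∧ (¬q → s)).
            (r ∧ (¬q → s)): α-rule — add r, (¬q → s).
            (¬q → s): β-rule — branch into ¬¬q  //  s.
              branch 2.1.2.1 (add ¬¬q):
                ○ open, literals {q=T, r=T, s=T}.
              branch 2.1.2.2 (add s):
                ○ open, literals {q=T, r=T, s=T}.
      branch 2.2 (add ¬r):
        ○ open, literals {r=F}.
1 branch closed, 6 open.
Each open branch fixes some atoms; the unmentioned ones are free. Counting distinct full assignments: branch {p=T, r=T} (q, s) contributes 4 new; branch {p=T, q=F} (r, s) contributes 2 new; branch {p=T, s=T} (r, q) contributes 1 new; branch {q=T, r=T, s=T} (p) contributes 1 new; branch {q=T, r=T, s=T} (p) contributes 0 new; branch {r=F} (q, s, p) contributes 5 new. Total: 13.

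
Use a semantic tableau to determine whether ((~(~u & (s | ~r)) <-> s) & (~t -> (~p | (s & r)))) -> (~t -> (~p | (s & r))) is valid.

Valid

Assume the negation and expand:
Initial set: {~(((~(~u & (s | ~r)) <-> s) & (~t -> (~p | (s & r)))) -> (~t -> (~p | (s & r))))}.
~(((~(~u & (s | ~r)) <-> s) & (~t -> (~p | (s & r)))) -> (~t -> (~p | (s & r)))): α-rule — add ((~(~u & (s | ~r)) <-> s) & (~t -> (~p | (s & r)))), ~(~t -> (~p | (s & r))).
((~(~u & (s | ~r)) <-> s) & (~t -> (~p | (s & r)))): α-rule — add (~(~u & (s | ~r)) <-> s), (~t -> (~p | (s & r))).
~(~t -> (~p | (s & r))): α-rule — add ~t, ~(~p | (s & r)).
~(~p | (s & r)): α-rule — add ~~p, ~(s & r).
(~(~u & (s | ~r)) <-> s): β-rule — branch into ~(~u & (s | ~r)), s  //  ~~(~u & (s | ~r)), ~s.
  branch 1 (add ~(~u & (s | ~r)), s):
    (~t -> (~p | (s & r))): β-rule — branch into ~~t  //  (~p | (s & r)).
      branch 1.1 (add ~~t):
        × closes — contains both t and ~t.
      branch 1.2 (add (~p | (s & r))):
        ~(s & r): β-rule — branch into ~s  //  ~r.
          branch 1.2.1 (add ~s):
            × closes — contains both s and ~s.
          branch 1.2.2 (add ~r):
            ~(~u & (s | ~r)): β-rule — branch into ~~u  //  ~(s | ~r).
              branch 1.2.2.1 (add ~~u):
                (~p | (s & r)): β-rule — branch into ~p  //  (s & r).
                  branch 1.2.2.1.1 (add ~p):
                    × closes — contains both p and ~p.
                  branch 1.2.2.1.2 (add (s & r)):
                    (s & r): α-rule — add s, r.
                    × closes — contains both r and ~r.
              branch 1.2.2.2 (add ~(s | ~r)):
                ~(s | ~r): α-rule — add ~s, ~~r.
                × closes — contains both s and ~s.
  branch 2 (add ~~(~u & (s | ~r)), ~s):
    ~~(~u & (s | ~r)): α-rule — add ~u, (s | ~r).
    (~t -> (~p | (s & r))): β-rule — branch into ~~t  //  (~p | (s & r)).
      branch 2.1 (add ~~t):
        × closes — contains both t and ~t.
      branch 2.2 (add (~p | (s & r))):
        ~(s & r): β-rule — branch into ~s  //  ~r.
          branch 2.2.1 (add ~s):
            (s | ~r): β-rule — branch into s  //  ~r.
              branch 2.2.1.1 (add s):
                × closes — contains both s and ~s.
              branch 2.2.1.2 (add ~r):
                (~p | (s & r)): β-rule — branch into ~p  //  (s & r).
                  branch 2.2.1.2.1 (add ~p):
                    × closes — contains both p and ~p.
                  branch 2.2.1.2.2 (add (s & r)):
                    (s & r): α-rule — add s, r.
                    × closes — contains both s and ~s.
          branch 2.2.2 (add ~r):
            (s | ~r): β-rule — branch into s  //  ~r.
              branch 2.2.2.1 (add s):
                × closes — contains both s and ~s.
              branch 2.2.2.2 (add ~r):
                (~p | (s & r)): β-rule — branch into ~p  //  (s & r).
                  branch 2.2.2.2.1 (add ~p):
                    × closes — contains both p and ~p.
                  branch 2.2.2.2.2 (add (s & r)):
                    (s & r): α-rule — add s, r.
                    × closes — contains both s and ~s.
All 12 branches close.
Every branch closed, so the negation is unsatisfiable and the formula is valid.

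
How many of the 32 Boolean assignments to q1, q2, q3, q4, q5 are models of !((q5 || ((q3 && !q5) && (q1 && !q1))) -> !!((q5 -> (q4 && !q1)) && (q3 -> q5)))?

Initial set: {T !((q5 || ((q3 && !q5) && (q1 && !q1))) -> !!((q5 -> (q4 && !q1)) && (q3 -> q5)))}.
T !((q5 || ((q3 && !q5) && (q1 && !q1))) -> !!((q5 -> (q4 && !q1)) && (q3 -> q5))): α-rule — add T (q5 || ((q3 && !q5) && (q1 && !q1))), F !!((q5 -> (q4 && !q1)) && (q3 -> q5)).
F !!((q5 -> (q4 && !q1)) && (q3 -> q5)): drop double negation, giving F ((q5 -> (q4 && !q1)) && (q3 -> q5)).
T (q5 || ((q3 && !q5) && (q1 && !q1))): β-rule — branch into T q5  //  T ((q3 && !q5) && (q1 && !q1)).
  branch 1 (add T q5):
    F ((q5 -> (q4 && !q1)) && (q3 -> q5)): β-rule — branch into F (q5 -> (q4 && !q1))  //  F (q3 -> q5).
      branch 1.1 (add F (q5 -> (q4 && !q1))):
        F (q5 -> (q4 && !q1)): α-rule — add T q5, F (q4 && !q1).
        F (q4 && !q1): β-rule — branch into F q4  //  F !q1.
          branch 1.1.1 (add F q4):
            ○ open, literals {q4=F, q5=T}.
          branch 1.1.2 (add F !q1):
            ○ open, literals {q1=T, q5=T}.
      branch 1.2 (add F (q3 -> q5)):
        F (q3 -> q5): α-rule — add T q3, F q5.
        × closes — contains both q5 and !q5.
  branch 2 (add T ((q3 && !q5) && (q1 && !q1))):
    T ((q3 && !q5) && (q1 && !q1)): α-rule — add T (q3 && !q5), T (q1 && !q1).
    T (q3 && !q5): α-rule — add T q3, T !q5.
    T (q1 && !q1): α-rule — add T q1, T !q1.
    × closes — contains both q1 and !q1.
2 branches closed, 2 open.
Each open branch fixes some atoms; the unmentioned ones are free. Counting distinct full assignments: branch {q4=F, q5=T} (q1, q2, q3) contributes 8 new; branch {q1=T, q5=T} (q2, q3, q4) contributes 4 new. Total: 12.

12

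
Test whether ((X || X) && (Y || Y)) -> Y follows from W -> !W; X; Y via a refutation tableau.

Initial set: {T (W -> !W); T X; T Y; F (((X || X) && (Y || Y)) -> Y)}.
F (((X || X) && (Y || Y)) -> Y): α-rule — add T ((X || X) && (Y || Y)), F Y.
× closes — contains both Y and !Y.
All 1 branch closes.
Every branch closed, so the premises entail the conclusion.

Yes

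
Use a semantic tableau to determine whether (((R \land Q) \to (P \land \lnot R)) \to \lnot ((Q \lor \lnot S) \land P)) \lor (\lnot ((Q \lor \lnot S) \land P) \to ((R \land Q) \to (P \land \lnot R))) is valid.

Assume the negation and expand:
Initial set: {F ((((R \land Q) \to (P \land \lnot R)) \to \lnot ((Q \lor \lnot S) \land P)) \lor (\lnot ((Q \lor \lnot S) \land P) \to ((R \land Q) \to (P \land \lnot R))))}.
F ((((R \land Q) \to (P \land \lnot R)) \to \lnot ((Q \lor \lnot S) \land P)) \lor (\lnot ((Q \lor \lnot S) \land P) \to ((R \land Q) \to (P \land \lnot R)))): α-rule — add F (((R \land Q) \to (P \land \lnot R)) \to \lnot ((Q \lor \lnot S) \land P)), F (\lnot ((Q \lor \lnot S) \land P) \to ((R \land Q) \to (P \land \lnot R))).
F (((R \land Q) \to (P \land \lnot R)) \to \lnot ((Q \lor \lnot S) \land P)): α-rule — add T ((R \land Q) \to (P \land \lnot R)), F \lnot ((Q \lor \lnot S) \land P).
F (\lnot ((Q \lor \lnot S) \land P) \to ((R \land Q) \to (P \land \lnot R))): α-rule — add T \lnot ((Q \lor \lnot S) \land P), F ((R \land Q) \to (P \land \lnot R)).
F \lnot ((Q \lor \lnot S) \land P): α-rule — add T (Q \lor \lnot S), T P.
F ((R \land Q) \to (P \land \lnot R)): α-rule — add T (R \land Q), F (P \land \lnot R).
T (R \land Q): α-rule — add T R, T Q.
T ((R \land Q) \to (P \land \lnot R)): β-rule — branch into F (R \land Q)  //  T (P \land \lnot R).
  branch 1 (add F (R \land Q)):
    T \lnot ((Q \lor \lnot S) \land P): β-rule — branch into F (Q \lor \lnot S)  //  F P.
      branch 1.1 (add F (Q \lor \lnot S)):
        F (Q \lor \lnot S): α-rule — add F Q, F \lnot S.
        × closes — contains both Q and \lnot Q.
      branch 1.2 (add F P):
        × closes — contains both P and \lnot P.
  branch 2 (add T (P \land \lnot R)):
    T (P \land \lnot R): α-rule — add T P, T \lnot R.
    × closes — contains both R and \lnot R.
All 3 branches close.
Every branch closed, so the negation is unsatisfiable and the formula is valid.

Valid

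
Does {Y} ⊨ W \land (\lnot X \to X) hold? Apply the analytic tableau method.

No

Initial set: {Y; \lnot (W \land (\lnot X \to X))}.
\lnot (W \land (\lnot X \to X)): β-rule — branch into \lnot W  //  \lnot (\lnot X \to X).
  branch 1 (add \lnot W):
    ○ open, literals {W=0, Y=1}.
  branch 2 (add \lnot (\lnot X \to X)):
    \lnot (\lnot X \to X): α-rule — add \lnot X, \lnot X.
    ○ open, literals {X=0, Y=1}.
0 branches closed, 2 open.
An open branch gives a countermodel: W=0, Y=1 (unmentioned atoms arbitrary); the premises hold there but the conclusion fails.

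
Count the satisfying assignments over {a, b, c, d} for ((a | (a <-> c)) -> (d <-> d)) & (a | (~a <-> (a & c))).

8

Initial set: {(((a | (a <-> c)) -> (d <-> d)) & (a | (~a <-> (a & c))))}.
(((a | (a <-> c)) -> (d <-> d)) & (a | (~a <-> (a & c)))): α-rule — add ((a | (a <-> c)) -> (d <-> d)), (a | (~a <-> (a & c))).
((a | (a <-> c)) -> (d <-> d)): β-rule — branch into ~(a | (a <-> c))  //  (d <-> d).
  branch 1 (add ~(a | (a <-> c))):
    ~(a | (a <-> c)): α-rule — add ~a, ~(a <-> c).
    (a | (~a <-> (a & c))): β-rule — branch into a  //  (~a <-> (a & c)).
      branch 1.1 (add a):
        × closes — contains both a and ~a.
      branch 1.2 (add (~a <-> (a & c))):
        ~(a <-> c): β-rule — branch into a, ~c  //  ~a, c.
          branch 1.2.1 (add a, ~c):
            × closes — contains both a and ~a.
          branch 1.2.2 (add ~a, c):
            (~a <-> (a & c)): β-rule — branch into ~a, (a & c)  //  ~~a, ~(a & c).
              branch 1.2.2.1 (add ~a, (a & c)):
                (a & c): α-rule — add a, c.
                × closes — contains both a and ~a.
              branch 1.2.2.2 (add ~~a, ~(a & c)):
                × closes — contains both a and ~a.
  branch 2 (add (d <-> d)):
    (a | (~a <-> (a & c))): β-rule — branch into a  //  (~a <-> (a & c)).
      branch 2.1 (add a):
        (d <-> d): β-rule — branch into d, d  //  ~d, ~d.
          branch 2.1.1 (add d, d):
            ○ open, literals {a=T, d=T}.
          branch 2.1.2 (add ~d, ~d):
            ○ open, literals {a=T, d=F}.
      branch 2.2 (add (~a <-> (a & c))):
        (d <-> d): β-rule — branch into d, d  //  ~d, ~d.
          branch 2.2.1 (add d, d):
            (~a <-> (a & c)): β-rule — branch into ~a, (a & c)  //  ~~a, ~(a & c).
              branch 2.2.1.1 (add ~a, (a & c)):
                (a & c): α-rule — add a, c.
                × closes — contains both a and ~a.
              branch 2.2.1.2 (add ~~a, ~(a & c)):
                ~(a & c): β-rule — branch into ~a  //  ~c.
                  branch 2.2.1.2.1 (add ~a):
                    × closes — contains both a and ~a.
                  branch 2.2.1.2.2 (add ~c):
                    ○ open, literals {a=T, c=F, d=T}.
          branch 2.2.2 (add ~d, ~d):
            (~a <-> (a & c)): β-rule — branch into ~a, (a & c)  //  ~~a, ~(a & c).
              branch 2.2.2.1 (add ~a, (a & c)):
                (a & c): α-rule — add a, c.
                × closes — contains both a and ~a.
              branch 2.2.2.2 (add ~~a, ~(a & c)):
                ~(a & c): β-rule — branch into ~a  //  ~c.
                  branch 2.2.2.2.1 (add ~a):
                    × closes — contains both a and ~a.
                  branch 2.2.2.2.2 (add ~c):
                    ○ open, literals {a=T, c=F, d=F}.
8 branches closed, 4 open.
Each open branch fixes some atoms; the unmentioned ones are free. Counting distinct full assignments: branch {a=T, d=T} (b, c) contributes 4 new; branch {a=T, d=F} (b, c) contributes 4 new; branch {a=T, c=F, d=T} (b) contributes 0 new; branch {a=T, c=F, d=F} (b) contributes 0 new. Total: 8.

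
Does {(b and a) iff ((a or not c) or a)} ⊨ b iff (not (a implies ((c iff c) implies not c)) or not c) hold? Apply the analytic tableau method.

Initial set: {((b and a) iff ((a or not c) or a)); not (b iff (not (a implies ((c iff c) implies not c)) or not c))}.
((b and a) iff ((a or not c) or a)): β-rule — branch into (b and a), ((a or not c) or a)  //  not (b and a), not ((a or not c) or a).
  branch 1 (add (b and a), ((a or not c) or a)):
    (b and a): α-rule — add b, a.
    not (b iff (not (a implies ((c iff c) implies not c)) or not c)): β-rule — branch into b, not (not (a implies ((c iff c) implies not c)) or not c)  //  not b, (not (a implies ((c iff c) implies not c)) or not c).
      branch 1.1 (add b, not (not (a implies ((c iff c) implies not c)) or not c)):
        not (not (a implies ((c iff c) implies not c)) or not c): α-rule — add not not (a implies ((c iff c) implies not c)), not not c.
        ((a or not c) or a): β-rule — branch into (a or not c)  //  a.
          branch 1.1.1 (add (a or not c)):
            not not (a implies ((c iff c) implies not c)): β-rule — branch into not a  //  ((c iff c) implies not c).
              branch 1.1.1.1 (add not a):
                × closes — contains both a and not a.
              branch 1.1.1.2 (add ((c iff c) implies not c)):
                (a or not c): β-rule — branch into a  //  not c.
                  branch 1.1.1.2.1 (add a):
                    ((c iff c) implies not c): β-rule — branch into not (c iff c)  //  not c.
                      branch 1.1.1.2.1.1 (add not (c iff c)):
                        not (c iff c): β-rule — branch into c, not c  //  not c, c.
                          branch 1.1.1.2.1.1.1 (add c, not c):
                            × closes — contains both c and not c.
                          branch 1.1.1.2.1.1.2 (add not c, c):
                            × closes — contains both c and not c.
                      branch 1.1.1.2.1.2 (add not c):
                        × closes — contains both c and not c.
                  branch 1.1.1.2.2 (add not c):
                    × closes — contains both c and not c.
          branch 1.1.2 (add a):
            not not (a implies ((c iff c) implies not c)): β-rule — branch into not a  //  ((c iff c) implies not c).
              branch 1.1.2.1 (add not a):
                × closes — contains both a and not a.
              branch 1.1.2.2 (add ((c iff c) implies not c)):
                ((c iff c) implies not c): β-rule — branch into not (c iff c)  //  not c.
                  branch 1.1.2.2.1 (add not (c iff c)):
                    not (c iff c): β-rule — branch into c, not c  //  not c, c.
                      branch 1.1.2.2.1.1 (add c, not c):
                        × closes — contains both c and not c.
                      branch 1.1.2.2.1.2 (add not c, c):
                        × closes — contains both c and not c.
                  branch 1.1.2.2.2 (add not c):
                    × closes — contains both c and not c.
      branch 1.2 (add not b, (not (a implies ((c iff c) implies not c)) or not c)):
        × closes — contains both b and not b.
  branch 2 (add not (b and a), not ((a or not c) or a)):
    not ((a or not c) or a): α-rule — add not (a or not c), not a.
    not (a or not c): α-rule — add not a, not not c.
    not (b iff (not (a implies ((c iff c) implies not c)) or not c)): β-rule — branch into b, not (not (a implies ((c iff c) implies not c)) or not c)  //  not b, (not (a implies ((c iff c) implies not c)) or not c).
      branch 2.1 (add b, not (not (a implies ((c iff c) implies not c)) or not c)):
        not (not (a implies ((c iff c) implies not c)) or not c): α-rule — add not not (a implies ((c iff c) implies not c)), not not c.
        not (b and a): β-rule — branch into not b  //  not a.
          branch 2.1.1 (add not b):
            × closes — contains both b and not b.
          branch 2.1.2 (add not a):
            not not (a implies ((c iff c) implies not c)): β-rule — branch into not a  //  ((c iff c) implies not c).
              branch 2.1.2.1 (add not a):
                ○ open, literals {a=false, b=true, c=true}.
              branch 2.1.2.2 (add ((c iff c) implies not c)):
                ((c iff c) implies not c): β-rule — branch into not (c iff c)  //  not c.
                  branch 2.1.2.2.1 (add not (c iff c)):
                    not (c iff c): β-rule — branch into c, not c  //  not c, c.
                      branch 2.1.2.2.1.1 (add c, not c):
                        × closes — contains both c and not c.
                      branch 2.1.2.2.1.2 (add not c, c):
                        × closes — contains both c and not c.
                  branch 2.1.2.2.2 (add not c):
                    × closes — contains both c and not c.
      branch 2.2 (add not b, (not (a implies ((c iff c) implies not c)) or not c)):
        not (b and a): β-rule — branch into not b  //  not a.
          branch 2.2.1 (add not b):
            (not (a implies ((c iff c) implies not c)) or not c): β-rule — branch into not (a implies ((c iff c) implies not c))  //  not c.
              branch 2.2.1.1 (add not (a implies ((c iff c) implies not c))):
                not (a implies ((c iff c) implies not c)): α-rule — add a, not ((c iff c) implies not c).
                × closes — contains both a and not a.
              branch 2.2.1.2 (add not c):
                × closes — contains both c and not c.
          branch 2.2.2 (add not a):
            (not (a implies ((c iff c) implies not c)) or not c): β-rule — branch into not (a implies ((c iff c) implies not c))  //  not c.
              branch 2.2.2.1 (add not (a implies ((c iff c) implies not c))):
                not (a implies ((c iff c) implies not c)): α-rule — add a, not ((c iff c) implies not c).
                × closes — contains both a and not a.
              branch 2.2.2.2 (add not c):
                × closes — contains both c and not c.
18 branches closed, 1 open.
An open branch gives a countermodel: a=false, b=true, c=true (unmentioned atoms arbitrary); the premises hold there but the conclusion fails.

No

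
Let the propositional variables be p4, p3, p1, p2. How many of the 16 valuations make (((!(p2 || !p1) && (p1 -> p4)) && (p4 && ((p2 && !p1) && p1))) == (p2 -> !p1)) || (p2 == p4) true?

10

Initial set: {((((!(p2 || !p1) && (p1 -> p4)) && (p4 && ((p2 && !p1) && p1))) == (p2 -> !p1)) || (p2 == p4))}.
((((!(p2 || !p1) && (p1 -> p4)) && (p4 && ((p2 && !p1) && p1))) == (p2 -> !p1)) || (p2 == p4)): β-rule — branch into (((!(p2 || !p1) && (p1 -> p4)) && (p4 && ((p2 && !p1) && p1))) == (p2 -> !p1))  //  (p2 == p4).
  branch 1 (add (((!(p2 || !p1) && (p1 -> p4)) && (p4 && ((p2 && !p1) && p1))) == (p2 -> !p1))):
    (((!(p2 || !p1) && (p1 -> p4)) && (p4 && ((p2 && !p1) && p1))) == (p2 -> !p1)): β-rule — branch into ((!(p2 || !p1) && (p1 -> p4)) && (p4 && ((p2 && !p1) && p1))), (p2 -> !p1)  //  !((!(p2 || !p1) && (p1 -> p4)) && (p4 && ((p2 && !p1) && p1))), !(p2 -> !p1).
      branch 1.1 (add ((!(p2 || !p1) && (p1 -> p4)) && (p4 && ((p2 && !p1) && p1))), (p2 -> !p1)):
        ((!(p2 || !p1) && (p1 -> p4)) && (p4 && ((p2 && !p1) && p1))): α-rule — add (!(p2 || !p1) && (p1 -> p4)), (p4 && ((p2 && !p1) && p1)).
        (!(p2 || !p1) && (p1 -> p4)): α-rule — add !(p2 || !p1), (p1 -> p4).
        (p4 && ((p2 && !p1) && p1)): α-rule — add p4, ((p2 && !p1) && p1).
        !(p2 || !p1): α-rule — add !p2, !!p1.
        ((p2 && !p1) && p1): α-rule — add (p2 && !p1), p1.
        (p2 && !p1): α-rule — add p2, !p1.
        × closes — contains both p2 and !p2.
      branch 1.2 (add !((!(p2 || !p1) && (p1 -> p4)) && (p4 && ((p2 && !p1) && p1))), !(p2 -> !p1)):
        !(p2 -> !p1): α-rule — add p2, !!p1.
        !((!(p2 || !p1) && (p1 -> p4)) && (p4 && ((p2 && !p1) && p1))): β-rule — branch into !(!(p2 || !p1) && (p1 -> p4))  //  !(p4 && ((p2 && !p1) && p1)).
          branch 1.2.1 (add !(!(p2 || !p1) && (p1 -> p4))):
            !(!(p2 || !p1) && (p1 -> p4)): β-rule — branch into !!(p2 || !p1)  //  !(p1 -> p4).
              branch 1.2.1.1 (add !!(p2 || !p1)):
                !!(p2 || !p1): β-rule — branch into p2  //  !p1.
                  branch 1.2.1.1.1 (add p2):
                    ○ open, literals {p1=true, p2=true}.
                  branch 1.2.1.1.2 (add !p1):
                    × closes — contains both p1 and !p1.
              branch 1.2.1.2 (add !(p1 -> p4)):
                !(p1 -> p4): α-rule — add p1, !p4.
                ○ open, literals {p1=true, p2=true, p4=false}.
          branch 1.2.2 (add !(p4 && ((p2 && !p1) && p1))):
            !(p4 && ((p2 && !p1) && p1)): β-rule — branch into !p4  //  !((p2 && !p1) && p1).
              branch 1.2.2.1 (add !p4):
                ○ open, literals {p1=true, p2=true, p4=false}.
              branch 1.2.2.2 (add !((p2 && !p1) && p1)):
                !((p2 && !p1) && p1): β-rule — branch into !(p2 && !p1)  //  !p1.
                  branch 1.2.2.2.1 (add !(p2 && !p1)):
                    !(p2 && !p1): β-rule — branch into !p2  //  !!p1.
                      branch 1.2.2.2.1.1 (add !p2):
                        × closes — contains both p2 and !p2.
                      branch 1.2.2.2.1.2 (add !!p1):
                        ○ open, literals {p1=true, p2=true}.
                  branch 1.2.2.2.2 (add !p1):
                    × closes — contains both p1 and !p1.
  branch 2 (add (p2 == p4)):
    (p2 == p4): β-rule — branch into p2, p4  //  !p2, !p4.
      branch 2.1 (add p2, p4):
        ○ open, literals {p2=true, p4=true}.
      branch 2.2 (add !p2, !p4):
        ○ open, literals {p2=false, p4=false}.
4 branches closed, 6 open.
Each open branch fixes some atoms; the unmentioned ones are free. Counting distinct full assignments: branch {p1=true, p2=true} (p4, p3) contributes 4 new; branch {p1=true, p2=true, p4=false} (p3) contributes 0 new; branch {p1=true, p2=true, p4=false} (p3) contributes 0 new; branch {p1=true, p2=true} (p4, p3) contributes 0 new; branch {p2=true, p4=true} (p3, p1) contributes 2 new; branch {p2=false, p4=false} (p3, p1) contributes 4 new. Total: 10.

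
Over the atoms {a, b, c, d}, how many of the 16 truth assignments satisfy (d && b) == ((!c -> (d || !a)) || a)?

Initial set: {T ((d && b) == ((!c -> (d || !a)) || a))}.
T ((d && b) == ((!c -> (d || !a)) || a)): β-rule — branch into T (d && b), T ((!c -> (d || !a)) || a)  //  F (d && b), F ((!c -> (d || !a)) || a).
  branch 1 (add T (d && b), T ((!c -> (d || !a)) || a)):
    T (d && b): α-rule — add T d, T b.
    T ((!c -> (d || !a)) || a): β-rule — branch into T (!c -> (d || !a))  //  T a.
      branch 1.1 (add T (!c -> (d || !a))):
        T (!c -> (d || !a)): β-rule — branch into F !c  //  T (d || !a).
          branch 1.1.1 (add F !c):
            ○ open, literals {b=true, c=true, d=true}.
          branch 1.1.2 (add T (d || !a)):
            T (d || !a): β-rule — branch into T d  //  T !a.
              branch 1.1.2.1 (add T d):
                ○ open, literals {b=true, d=true}.
              branch 1.1.2.2 (add T !a):
                ○ open, literals {a=false, b=true, d=true}.
      branch 1.2 (add T a):
        ○ open, literals {a=true, b=true, d=true}.
  branch 2 (add F (d && b), F ((!c -> (d || !a)) || a)):
    F ((!c -> (d || !a)) || a): α-rule — add F (!c -> (d || !a)), F a.
    F (!c -> (d || !a)): α-rule — add T !c, F (d || !a).
    F (d || !a): α-rule — add F d, F !a.
    × closes — contains both a and !a.
1 branch closed, 4 open.
Each open branch fixes some atoms; the unmentioned ones are free. Counting distinct full assignments: branch {b=true, c=true, d=true} (a) contributes 2 new; branch {b=true, d=true} (a, c) contributes 2 new; branch {a=false, b=true, d=true} (c) contributes 0 new; branch {a=true, b=true, d=true} (c) contributes 0 new. Total: 4.

4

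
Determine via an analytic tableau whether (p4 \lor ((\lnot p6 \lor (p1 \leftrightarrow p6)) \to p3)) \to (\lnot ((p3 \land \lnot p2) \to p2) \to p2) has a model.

Satisfiable

Initial set: {((p4 \lor ((\lnot p6 \lor (p1 \leftrightarrow p6)) \to p3)) \to (\lnot ((p3 \land \lnot p2) \to p2) \to p2))}.
((p4 \lor ((\lnot p6 \lor (p1 \leftrightarrow p6)) \to p3)) \to (\lnot ((p3 \land \lnot p2) \to p2) \to p2)): β-rule — branch into \lnot (p4 \lor ((\lnot p6 \lor (p1 \leftrightarrow p6)) \to p3))  //  (\lnot ((p3 \land \lnot p2) \to p2) \to p2).
  branch 1 (add \lnot (p4 \lor ((\lnot p6 \lor (p1 \leftrightarrow p6)) \to p3))):
    \lnot (p4 \lor ((\lnot p6 \lor (p1 \leftrightarrow p6)) \to p3)): α-rule — add \lnot p4, \lnot ((\lnot p6 \lor (p1 \leftrightarrow p6)) \to p3).
    \lnot ((\lnot p6 \lor (p1 \leftrightarrow p6)) \to p3): α-rule — add (\lnot p6 \lor (p1 \leftrightarrow p6)), \lnot p3.
    (\lnot p6 \lor (p1 \leftrightarrow p6)): β-rule — branch into \lnot p6  //  (p1 \leftrightarrow p6).
      branch 1.1 (add \lnot p6):
        ○ open, literals {p3=false, p4=false, p6=false}.
      branch 1.2 (add (p1 \leftrightarrow p6)):
        (p1 \leftrightarrow p6): β-rule — branch into p1, p6  //  \lnot p1, \lnot p6.
          branch 1.2.1 (add p1, p6):
            ○ open, literals {p1=true, p3=false, p4=false, p6=true}.
          branch 1.2.2 (add \lnot p1, \lnot p6):
            ○ open, literals {p1=false, p3=false, p4=false, p6=false}.
  branch 2 (add (\lnot ((p3 \land \lnot p2) \to p2) \to p2)):
    (\lnot ((p3 \land \lnot p2) \to p2) \to p2): β-rule — branch into \lnot \lnot ((p3 \land \lnot p2) \to p2)  //  p2.
      branch 2.1 (add \lnot \lnot ((p3 \land \lnot p2) \to p2)):
        \lnot \lnot ((p3 \land \lnot p2) \to p2): β-rule — branch into \lnot (p3 \land \lnot p2)  //  p2.
          branch 2.1.1 (add \lnot (p3 \land \lnot p2)):
            \lnot (p3 \land \lnot p2): β-rule — branch into \lnot p3  //  \lnot \lnot p2.
              branch 2.1.1.1 (add \lnot p3):
                ○ open, literals {p3=false}.
              branch 2.1.1.2 (add \lnot \lnot p2):
                ○ open, literals {p2=true}.
          branch 2.1.2 (add p2):
            ○ open, literals {p2=true}.
      branch 2.2 (add p2):
        ○ open, literals {p2=true}.
0 branches closed, 7 open.
An open branch gives a satisfying assignment: p3=false, p4=false, p6=false.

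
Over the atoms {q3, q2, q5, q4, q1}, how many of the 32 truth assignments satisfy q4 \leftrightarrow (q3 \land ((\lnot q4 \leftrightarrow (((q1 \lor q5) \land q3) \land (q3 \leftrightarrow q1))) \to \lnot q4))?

12

Initial set: {T (q4 \leftrightarrow (q3 \land ((\lnot q4 \leftrightarrow (((q1 \lor q5) \land q3) \land (q3 \leftrightarrow q1))) \to \lnot q4)))}.
T (q4 \leftrightarrow (q3 \land ((\lnot q4 \leftrightarrow (((q1 \lor q5) \land q3) \land (q3 \leftrightarrow q1))) \to \lnot q4))): β-rule — branch into T q4, T (q3 \land ((\lnot q4 \leftrightarrow (((q1 \lor q5) \land q3) \land (q3 \leftrightarrow q1))) \to \lnot q4))  //  F q4, F (q3 \land ((\lnot q4 \leftrightarrow (((q1 \lor q5) \land q3) \land (q3 \leftrightarrow q1))) \to \lnot q4)).
  branch 1 (add T q4, T (q3 \land ((\lnot q4 \leftrightarrow (((q1 \lor q5) \land q3) \land (q3 \leftrightarrow q1))) \to \lnot q4))):
    T (q3 \land ((\lnot q4 \leftrightarrow (((q1 \lor q5) \land q3) \land (q3 \leftrightarrow q1))) \to \lnot q4)): α-rule — add T q3, T ((\lnot q4 \leftrightarrow (((q1 \lor q5) \land q3) \land (q3 \leftrightarrow q1))) \to \lnot q4).
    T ((\lnot q4 \leftrightarrow (((q1 \lor q5) \land q3) \land (q3 \leftrightarrow q1))) \to \lnot q4): β-rule — branch into F (\lnot q4 \leftrightarrow (((q1 \lor q5) \land q3) \land (q3 \leftrightarrow q1)))  //  T \lnot q4.
      branch 1.1 (add F (\lnot q4 \leftrightarrow (((q1 \lor q5) \land q3) \land (q3 \leftrightarrow q1)))):
        F (\lnot q4 \leftrightarrow (((q1 \lor q5) \land q3) \land (q3 \leftrightarrow q1))): β-rule — branch into T \lnot q4, F (((q1 \lor q5) \land q3) \land (q3 \leftrightarrow q1))  //  F \lnot q4, T (((q1 \lor q5) \land q3) \land (q3 \leftrightarrow q1)).
          branch 1.1.1 (add T \lnot q4, F (((q1 \lor q5) \land q3) \land (q3 \leftrightarrow q1))):
            × closes — contains both q4 and \lnot q4.
          branch 1.1.2 (add F \lnot q4, T (((q1 \lor q5) \land q3) \land (q3 \leftrightarrow q1))):
            T (((q1 \lor q5) \land q3) \land (q3 \leftrightarrow q1)): α-rule — add T ((q1 \lor q5) \land q3), T (q3 \leftrightarrow q1).
            T ((q1 \lor q5) \land q3): α-rule — add T (q1 \lor q5), T q3.
            T (q3 \leftrightarrow q1): β-rule — branch into T q3, T q1  //  F q3, F q1.
              branch 1.1.2.1 (add T q3, T q1):
                T (q1 \lor q5): β-rule — branch into T q1  //  T q5.
                  branch 1.1.2.1.1 (add T q1):
                    ○ open, literals {q1=1, q3=1, q4=1}.
                  branch 1.1.2.1.2 (add T q5):
                    ○ open, literals {q1=1, q3=1, q4=1, q5=1}.
              branch 1.1.2.2 (add F q3, F q1):
                × closes — contains both q3 and \lnot q3.
      branch 1.2 (add T \lnot q4):
        × closes — contains both q4 and \lnot q4.
  branch 2 (add F q4, F (q3 \land ((\lnot q4 \leftrightarrow (((q1 \lor q5) \land q3) \land (q3 \leftrightarrow q1))) \to \lnot q4))):
    F (q3 \land ((\lnot q4 \leftrightarrow (((q1 \lor q5) \land q3) \land (q3 \leftrightarrow q1))) \to \lnot q4)): β-rule — branch into F q3  //  F ((\lnot q4 \leftrightarrow (((q1 \lor q5) \land q3) \land (q3 \leftrightarrow q1))) \to \lnot q4).
      branch 2.1 (add F q3):
        ○ open, literals {q3=0, q4=0}.
      branch 2.2 (add F ((\lnot q4 \leftrightarrow (((q1 \lor q5) \land q3) \land (q3 \leftrightarrow q1))) \to \lnot q4)):
        F ((\lnot q4 \leftrightarrow (((q1 \lor q5) \land q3) \land (q3 \leftrightarrow q1))) \to \lnot q4): α-rule — add T (\lnot q4 \leftrightarrow (((q1 \lor q5) \land q3) \land (q3 \leftrightarrow q1))), F \lnot q4.
        × closes — contains both q4 and \lnot q4.
4 branches closed, 3 open.
Each open branch fixes some atoms; the unmentioned ones are free. Counting distinct full assignments: branch {q1=1, q3=1, q4=1} (q2, q5) contributes 4 new; branch {q1=1, q3=1, q4=1, q5=1} (q2) contributes 0 new; branch {q3=0, q4=0} (q2, q5, q1) contributes 8 new. Total: 12.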